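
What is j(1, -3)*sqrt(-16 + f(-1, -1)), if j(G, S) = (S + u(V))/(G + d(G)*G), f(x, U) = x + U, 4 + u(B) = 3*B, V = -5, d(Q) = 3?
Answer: -33*I*sqrt(2)/2 ≈ -23.335*I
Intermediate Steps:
u(B) = -4 + 3*B
f(x, U) = U + x
j(G, S) = (-19 + S)/(4*G) (j(G, S) = (S + (-4 + 3*(-5)))/(G + 3*G) = (S + (-4 - 15))/((4*G)) = (S - 19)*(1/(4*G)) = (-19 + S)*(1/(4*G)) = (-19 + S)/(4*G))
j(1, -3)*sqrt(-16 + f(-1, -1)) = ((1/4)*(-19 - 3)/1)*sqrt(-16 + (-1 - 1)) = ((1/4)*1*(-22))*sqrt(-16 - 2) = -33*I*sqrt(2)/2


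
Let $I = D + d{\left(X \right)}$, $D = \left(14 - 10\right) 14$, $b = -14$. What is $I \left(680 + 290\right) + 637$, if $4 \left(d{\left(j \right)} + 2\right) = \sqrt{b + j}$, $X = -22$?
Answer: $53017 + 1455 i \approx 53017.0 + 1455.0 i$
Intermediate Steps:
$d{\left(j \right)} = -2 + \frac{\sqrt{-14 + j}}{4}$
$D = 56$ ($D = 4 \cdot 14 = 56$)
$I = 54 + \frac{3 i}{2}$ ($I = 56 - \left(2 - \frac{\sqrt{-14 - 22}}{4}\right) = 56 - \left(2 - \frac{\sqrt{-36}}{4}\right) = 56 - \left(2 - \frac{6 i}{4}\right) = 56 - \left(2 - \frac{3 i}{2}\right) = 54 + \frac{3 i}{2} \approx 54.0 + 1.5 i$)
$I \left(680 + 290\right) + 637 = \left(54 + \frac{3 i}{2}\right) \left(680 + 290\right) + 637 = \left(54 + \frac{3 i}{2}\right) 970 + 637 = \left(52380 + 1455 i\right) + 637 = 53017 + 1455 i$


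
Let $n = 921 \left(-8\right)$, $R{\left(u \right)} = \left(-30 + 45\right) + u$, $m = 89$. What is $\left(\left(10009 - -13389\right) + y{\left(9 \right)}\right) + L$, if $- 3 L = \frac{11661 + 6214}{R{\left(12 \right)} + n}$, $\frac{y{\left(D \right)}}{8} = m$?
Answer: $\frac{530992405}{22023} \approx 24111.0$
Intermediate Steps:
$y{\left(D \right)} = 712$ ($y{\left(D \right)} = 8 \cdot 89 = 712$)
$R{\left(u \right)} = 15 + u$
$n = -7368$
$L = \frac{17875}{22023}$ ($L = - \frac{\left(11661 + 6214\right) \frac{1}{\left(15 + 12\right) - 7368}}{3} = - \frac{17875 \frac{1}{27 - 7368}}{3} = - \frac{17875 \frac{1}{-7341}}{3} = - \frac{17875 \left(- \frac{1}{7341}\right)}{3} = \left(- \frac{1}{3}\right) \left(- \frac{17875}{7341}\right) = \frac{17875}{22023} \approx 0.81165$)
$\left(\left(10009 - -13389\right) + y{\left(9 \right)}\right) + L = \left(\left(10009 - -13389\right) + 712\right) + \frac{17875}{22023} = \left(\left(10009 + 13389\right) + 712\right) + \frac{17875}{22023} = \left(23398 + 712\right) + \frac{17875}{22023} = 24110 + \frac{17875}{22023} = \frac{530992405}{22023}$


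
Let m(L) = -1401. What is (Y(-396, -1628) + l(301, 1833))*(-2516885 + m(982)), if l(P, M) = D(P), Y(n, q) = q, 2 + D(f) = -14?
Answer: 4140062184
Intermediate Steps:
D(f) = -16 (D(f) = -2 - 14 = -16)
l(P, M) = -16
(Y(-396, -1628) + l(301, 1833))*(-2516885 + m(982)) = (-1628 - 16)*(-2516885 - 1401) = -1644*(-2518286) = 4140062184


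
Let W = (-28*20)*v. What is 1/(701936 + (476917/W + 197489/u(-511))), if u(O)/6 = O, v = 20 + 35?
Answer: 6745200/4734159786577 ≈ 1.4248e-6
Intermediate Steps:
v = 55
u(O) = 6*O
W = -30800 (W = -28*20*55 = -560*55 = -30800)
1/(701936 + (476917/W + 197489/u(-511))) = 1/(701936 + (476917/(-30800) + 197489/((6*(-511))))) = 1/(701936 + (476917*(-1/30800) + 197489/(-3066))) = 1/(701936 + (-68131/4400 + 197489*(-1/3066))) = 1/(701936 + (-68131/4400 - 197489/3066)) = 1/(701936 - 538920623/6745200) = 1/(4734159786577/6745200) = 6745200/4734159786577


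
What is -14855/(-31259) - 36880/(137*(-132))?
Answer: 355367435/141321939 ≈ 2.5146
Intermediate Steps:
-14855/(-31259) - 36880/(137*(-132)) = -14855*(-1/31259) - 36880/(-18084) = 14855/31259 - 36880*(-1/18084) = 14855/31259 + 9220/4521 = 355367435/141321939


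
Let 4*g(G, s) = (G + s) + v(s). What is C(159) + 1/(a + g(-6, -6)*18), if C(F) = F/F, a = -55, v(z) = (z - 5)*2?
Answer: 207/208 ≈ 0.99519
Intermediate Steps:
v(z) = -10 + 2*z (v(z) = (-5 + z)*2 = -10 + 2*z)
g(G, s) = -5/2 + G/4 + 3*s/4 (g(G, s) = ((G + s) + (-10 + 2*s))/4 = (-10 + G + 3*s)/4 = -5/2 + G/4 + 3*s/4)
C(F) = 1
C(159) + 1/(a + g(-6, -6)*18) = 1 + 1/(-55 + (-5/2 + (1/4)*(-6) + (3/4)*(-6))*18) = 1 + 1/(-55 + (-5/2 - 3/2 - 9/2)*18) = 1 + 1/(-55 - 17/2*18) = 1 + 1/(-55 - 153) = 1 + 1/(-208) = 1 - 1/208 = 207/208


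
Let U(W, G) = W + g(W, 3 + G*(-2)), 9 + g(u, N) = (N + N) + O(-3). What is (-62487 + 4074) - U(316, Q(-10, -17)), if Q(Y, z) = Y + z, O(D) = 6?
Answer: -58840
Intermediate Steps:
g(u, N) = -3 + 2*N (g(u, N) = -9 + ((N + N) + 6) = -9 + (2*N + 6) = -9 + (6 + 2*N) = -3 + 2*N)
U(W, G) = 3 + W - 4*G (U(W, G) = W + (-3 + 2*(3 + G*(-2))) = W + (-3 + 2*(3 - 2*G)) = W + (-3 + (6 - 4*G)) = W + (3 - 4*G) = 3 + W - 4*G)
(-62487 + 4074) - U(316, Q(-10, -17)) = (-62487 + 4074) - (3 + 316 - 4*(-10 - 17)) = -58413 - (3 + 316 - 4*(-27)) = -58413 - (3 + 316 + 108) = -58413 - 1*427 = -58413 - 427 = -58840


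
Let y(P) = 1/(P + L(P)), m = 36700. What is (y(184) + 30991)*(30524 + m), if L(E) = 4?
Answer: 97916949054/47 ≈ 2.0833e+9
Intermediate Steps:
y(P) = 1/(4 + P) (y(P) = 1/(P + 4) = 1/(4 + P))
(y(184) + 30991)*(30524 + m) = (1/(4 + 184) + 30991)*(30524 + 36700) = (1/188 + 30991)*67224 = (5826309/188)*67224 = 97916949054/47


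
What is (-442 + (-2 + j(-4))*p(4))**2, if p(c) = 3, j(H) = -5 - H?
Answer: 203401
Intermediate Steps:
(-442 + (-2 + j(-4))*p(4))**2 = (-442 + (-2 + (-5 - 1*(-4)))*3)**2 = (-442 + (-2 + (-5 + 4))*3)**2 = (-442 + (-2 - 1)*3)**2 = (-442 - 3*3)**2 = (-442 - 9)**2 = (-451)**2 = 203401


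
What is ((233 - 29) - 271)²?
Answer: 4489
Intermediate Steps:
((233 - 29) - 271)² = (204 - 271)² = (-67)² = 4489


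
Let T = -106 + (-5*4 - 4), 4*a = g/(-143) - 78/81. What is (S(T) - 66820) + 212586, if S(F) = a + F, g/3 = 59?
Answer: 2249193887/15444 ≈ 1.4564e+5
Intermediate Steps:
g = 177 (g = 3*59 = 177)
a = -8497/15444 (a = (177/(-143) - 78/81)/4 = (177*(-1/143) - 78*1/81)/4 = (-177/143 - 26/27)/4 = (¼)*(-8497/3861) = -8497/15444 ≈ -0.55018)
T = -130 (T = -106 + (-20 - 4) = -106 - 24 = -130)
S(F) = -8497/15444 + F
(S(T) - 66820) + 212586 = ((-8497/15444 - 130) - 66820) + 212586 = (-2016217/15444 - 66820) + 212586 = -1033984297/15444 + 212586 = 2249193887/15444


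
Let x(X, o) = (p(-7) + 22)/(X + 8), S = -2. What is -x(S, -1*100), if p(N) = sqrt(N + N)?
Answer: -11/3 - I*sqrt(14)/6 ≈ -3.6667 - 0.62361*I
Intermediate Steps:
p(N) = sqrt(2)*sqrt(N) (p(N) = sqrt(2*N) = sqrt(2)*sqrt(N))
x(X, o) = (22 + I*sqrt(14))/(8 + X) (x(X, o) = (sqrt(2)*sqrt(-7) + 22)/(X + 8) = (sqrt(2)*(I*sqrt(7)) + 22)/(8 + X) = (I*sqrt(14) + 22)/(8 + X) = (22 + I*sqrt(14))/(8 + X))
-x(S, -1*100) = -(22 + I*sqrt(14))/(8 - 2) = -(22 + I*sqrt(14))/6 = -(11/3 + I*sqrt(14)/6) = -11/3 - I*sqrt(14)/6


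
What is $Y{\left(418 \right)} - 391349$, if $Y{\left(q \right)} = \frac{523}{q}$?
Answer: $- \frac{163583359}{418} \approx -3.9135 \cdot 10^{5}$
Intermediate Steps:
$Y{\left(418 \right)} - 391349 = \frac{523}{418} - 391349 = - \frac{163583359}{418}$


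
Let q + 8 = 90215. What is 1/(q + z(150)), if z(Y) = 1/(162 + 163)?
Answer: 325/29317276 ≈ 1.1086e-5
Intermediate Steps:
z(Y) = 1/325
q = 90207 (q = -8 + 90215 = 90207)
1/(q + z(150)) = 1/(90207 + 1/325) = 1/(29317276/325) = 325/29317276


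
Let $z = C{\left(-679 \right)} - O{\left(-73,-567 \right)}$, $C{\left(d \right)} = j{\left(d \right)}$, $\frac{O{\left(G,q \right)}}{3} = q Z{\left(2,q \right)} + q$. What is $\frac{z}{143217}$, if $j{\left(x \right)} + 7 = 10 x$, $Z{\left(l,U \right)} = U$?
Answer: $- \frac{969563}{143217} \approx -6.7699$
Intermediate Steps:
$j{\left(x \right)} = -7 + 10 x$
$O{\left(G,q \right)} = 3 q + 3 q^{2}$ ($O{\left(G,q \right)} = 3 \left(q q + q\right) = 3 \left(q^{2} + q\right) = 3 \left(q + q^{2}\right) = 3 q + 3 q^{2}$)
$C{\left(d \right)} = -7 + 10 d$
$z = -969563$ ($z = \left(-7 + 10 \left(-679\right)\right) - 3 \left(-567\right) \left(1 - 567\right) = \left(-7 - 6790\right) - 3 \left(-567\right) \left(-566\right) = -6797 - 962766 = -969563$)
$\frac{z}{143217} = - \frac{969563}{143217}$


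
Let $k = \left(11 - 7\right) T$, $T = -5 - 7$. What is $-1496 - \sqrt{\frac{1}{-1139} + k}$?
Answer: $-1496 - \frac{i \sqrt{62272547}}{1139} \approx -1496.0 - 6.9283 i$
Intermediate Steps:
$T = -12$
$k = -48$ ($k = \left(11 - 7\right) \left(-12\right) = 4 \left(-12\right) = -48$)
$-1496 - \sqrt{\frac{1}{-1139} + k} = -1496 - \sqrt{\frac{1}{-1139} - 48} = -1496 - \sqrt{- \frac{1}{1139} - 48} = -1496 - \sqrt{- \frac{54673}{1139}} = -1496 - \frac{i \sqrt{62272547}}{1139}$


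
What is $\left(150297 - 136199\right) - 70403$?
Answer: $-56305$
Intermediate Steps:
$\left(150297 - 136199\right) - 70403 = 14098 - 70403 = -56305$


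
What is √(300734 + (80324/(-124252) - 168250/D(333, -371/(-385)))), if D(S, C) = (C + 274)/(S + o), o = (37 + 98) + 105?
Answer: 7*I*√4951945821343763/2205473 ≈ 223.35*I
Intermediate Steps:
o = 240 (o = 135 + 105 = 240)
D(S, C) = (274 + C)/(240 + S) (D(S, C) = (C + 274)/(S + 240) = (274 + C)/(240 + S))
√(300734 + (80324/(-124252) - 168250/D(333, -371/(-385)))) = √(300734 + (80324/(-124252) - 168250*(240 + 333)/(274 - 371/(-385)))) = √(300734 + (80324*(-1/124252) - 168250*573/(274 - 371*(-1/385)))) = √(300734 + (-20081/31063 - 168250*573/(274 + 53/55))) = √(300734 + (-20081/31063 - 168250/((1/573)*(15123/55)))) = √(300734 + (-20081/31063 - 168250/5041/10505)) = √(300734 + (-20081/31063 - 168250*10505/5041)) = √(300734 + (-20081/31063 - 1767466250/5041)) = √(300734 - 54902905352071/156588583) = √(-7811394432149/156588583) = 7*I*√4951945821343763/2205473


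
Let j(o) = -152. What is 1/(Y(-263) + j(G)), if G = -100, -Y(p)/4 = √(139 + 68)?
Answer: -19/2474 + 3*√23/4948 ≈ -0.0047721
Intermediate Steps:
Y(p) = -12*√23 (Y(p) = -4*√(139 + 68) = -12*√23)
1/(Y(-263) + j(G)) = 1/(-12*√23 - 152) = 1/(-152 - 12*√23)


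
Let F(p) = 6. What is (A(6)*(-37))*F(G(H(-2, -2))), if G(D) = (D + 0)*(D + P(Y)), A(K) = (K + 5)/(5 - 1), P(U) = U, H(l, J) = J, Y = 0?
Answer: -1221/2 ≈ -610.50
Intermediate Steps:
A(K) = 5/4 + K/4 (A(K) = (5 + K)/4 = (5 + K)*(¼) = 5/4 + K/4)
G(D) = D² (G(D) = (D + 0)*(D + 0) = D*D = D²)
(A(6)*(-37))*F(G(H(-2, -2))) = ((5/4 + (¼)*6)*(-37))*6 = ((5/4 + 3/2)*(-37))*6 = ((11/4)*(-37))*6 = -407/4*6 = -1221/2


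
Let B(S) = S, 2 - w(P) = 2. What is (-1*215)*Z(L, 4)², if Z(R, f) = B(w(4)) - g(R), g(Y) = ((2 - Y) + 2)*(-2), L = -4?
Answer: -55040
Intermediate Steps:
w(P) = 0 (w(P) = 2 - 1*2 = 2 - 2 = 0)
g(Y) = -8 + 2*Y (g(Y) = (4 - Y)*(-2) = -8 + 2*Y)
Z(R, f) = 8 - 2*R (Z(R, f) = 0 - (-8 + 2*R) = 0 + (8 - 2*R) = 8 - 2*R)
(-1*215)*Z(L, 4)² = (-1*215)*(8 - 2*(-4))² = -215*(8 + 8)² = -215*16² = -215*256 = -55040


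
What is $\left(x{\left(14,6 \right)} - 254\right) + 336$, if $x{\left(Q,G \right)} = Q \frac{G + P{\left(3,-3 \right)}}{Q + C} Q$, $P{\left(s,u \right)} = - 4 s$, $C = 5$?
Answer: $\frac{382}{19} \approx 20.105$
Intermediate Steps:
$x{\left(Q,G \right)} = \frac{Q^{2} \left(-12 + G\right)}{5 + Q}$ ($x{\left(Q,G \right)} = Q \frac{G - 12}{Q + 5} Q = Q \frac{G - 12}{5 + Q} Q = Q \frac{-12 + G}{5 + Q} Q = \frac{Q \left(-12 + G\right)}{5 + Q} Q = \frac{Q^{2} \left(-12 + G\right)}{5 + Q}$)
$\left(x{\left(14,6 \right)} - 254\right) + 336 = \left(\frac{14^{2} \left(-12 + 6\right)}{5 + 14} - 254\right) + 336 = \left(196 \cdot \frac{1}{19} \left(-6\right) - 254\right) + 336 = \left(- \frac{1176}{19} - 254\right) + 336 = - \frac{6002}{19} + 336 = \frac{382}{19}$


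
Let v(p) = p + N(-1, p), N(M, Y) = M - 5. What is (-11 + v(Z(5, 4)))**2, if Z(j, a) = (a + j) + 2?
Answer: 36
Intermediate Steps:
N(M, Y) = -5 + M
Z(j, a) = 2 + a + j
v(p) = -6 + p (v(p) = p + (-5 - 1) = p - 6 = -6 + p)
(-11 + v(Z(5, 4)))**2 = (-11 + (-6 + (2 + 4 + 5)))**2 = (-11 + (-6 + 11))**2 = (-11 + 5)**2 = (-6)**2 = 36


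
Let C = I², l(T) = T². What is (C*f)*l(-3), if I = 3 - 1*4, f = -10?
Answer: -90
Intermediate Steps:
I = -1 (I = 3 - 4 = -1)
C = 1 (C = (-1)² = 1)
(C*f)*l(-3) = (1*(-10))*(-3)² = -10*9 = -90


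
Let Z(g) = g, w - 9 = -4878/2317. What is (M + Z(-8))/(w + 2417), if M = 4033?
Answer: 9325925/5616164 ≈ 1.6606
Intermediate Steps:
w = 15975/2317 (w = 9 - 4878/2317 = 15975/2317 ≈ 6.8947)
(M + Z(-8))/(w + 2417) = (4033 - 8)/(15975/2317 + 2417) = 4025/(5616164/2317) = 4025*(2317/5616164) = 9325925/5616164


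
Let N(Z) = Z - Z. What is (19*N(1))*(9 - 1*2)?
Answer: 0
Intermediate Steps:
N(Z) = 0
(19*N(1))*(9 - 1*2) = (19*0)*(9 - 1*2) = 0*(9 - 2) = 0*7 = 0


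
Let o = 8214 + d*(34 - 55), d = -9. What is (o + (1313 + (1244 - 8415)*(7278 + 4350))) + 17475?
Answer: -83357197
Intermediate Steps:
o = 8403 (o = 8214 - 9*(34 - 55) = 8214 - 9*(-21) = 8214 + 189 = 8403)
(o + (1313 + (1244 - 8415)*(7278 + 4350))) + 17475 = (8403 + (1313 + (1244 - 8415)*(7278 + 4350))) + 17475 = (8403 + (1313 - 7171*11628)) + 17475 = (8403 + (1313 - 83384388)) + 17475 = (8403 - 83383075) + 17475 = -83374672 + 17475 = -83357197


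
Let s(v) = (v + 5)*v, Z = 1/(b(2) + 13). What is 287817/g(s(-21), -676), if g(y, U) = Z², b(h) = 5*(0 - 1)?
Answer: 18420288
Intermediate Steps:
b(h) = -5 (b(h) = 5*(-1) = -5)
Z = ⅛ (Z = 1/(-5 + 13) = 1/8 = ⅛ ≈ 0.12500)
s(v) = v*(5 + v) (s(v) = (5 + v)*v = v*(5 + v))
g(y, U) = 1/64 (g(y, U) = (⅛)² = 1/64)
287817/g(s(-21), -676) = 287817/(1/64) = 287817*64 = 18420288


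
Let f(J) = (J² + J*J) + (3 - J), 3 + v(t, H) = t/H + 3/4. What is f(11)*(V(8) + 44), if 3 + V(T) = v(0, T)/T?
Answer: 152451/16 ≈ 9528.2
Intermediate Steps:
v(t, H) = -9/4 + t/H (v(t, H) = -3 + (t/H + 3/4) = -3 + (t/H + 3*(¼)) = -3 + (t/H + ¾) = -3 + (¾ + t/H) = -9/4 + t/H)
V(T) = -3 - 9/(4*T) (V(T) = -3 + (-9/4 + 0/T)/T = -3 + (-9/4 + 0)/T = -3 - 9/(4*T))
f(J) = 3 - J + 2*J² (f(J) = (J² + J²) + (3 - J) = 2*J² + (3 - J) = 3 - J + 2*J²)
f(11)*(V(8) + 44) = (3 - 1*11 + 2*11²)*((-3 - 9/4/8) + 44) = (3 - 11 + 2*121)*((-3 - 9/4*⅛) + 44) = (3 - 11 + 242)*((-3 - 9/32) + 44) = 234*(-105/32 + 44) = 234*(1303/32) = 152451/16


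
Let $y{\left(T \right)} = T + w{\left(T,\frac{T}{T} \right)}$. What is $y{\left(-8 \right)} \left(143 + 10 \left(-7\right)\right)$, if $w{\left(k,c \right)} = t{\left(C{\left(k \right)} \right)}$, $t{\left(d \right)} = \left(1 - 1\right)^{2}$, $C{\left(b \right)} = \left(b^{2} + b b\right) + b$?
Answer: $-584$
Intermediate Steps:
$C{\left(b \right)} = b + 2 b^{2}$ ($C{\left(b \right)} = \left(b^{2} + b^{2}\right) + b = 2 b^{2} + b = b + 2 b^{2}$)
$t{\left(d \right)} = 0$ ($t{\left(d \right)} = 0^{2} = 0$)
$w{\left(k,c \right)} = 0$
$y{\left(T \right)} = T$ ($y{\left(T \right)} = T + 0 = T$)
$y{\left(-8 \right)} \left(143 + 10 \left(-7\right)\right) = - 8 \left(143 + 10 \left(-7\right)\right) = - 8 \left(143 - 70\right) = \left(-8\right) 73 = -584$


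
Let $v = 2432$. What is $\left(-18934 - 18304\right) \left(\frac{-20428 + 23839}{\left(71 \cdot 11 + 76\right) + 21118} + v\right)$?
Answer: $- \frac{663414966806}{7325} \approx -9.0569 \cdot 10^{7}$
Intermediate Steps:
$\left(-18934 - 18304\right) \left(\frac{-20428 + 23839}{\left(71 \cdot 11 + 76\right) + 21118} + v\right) = \left(-18934 - 18304\right) \left(\frac{-20428 + 23839}{\left(71 \cdot 11 + 76\right) + 21118} + 2432\right) = - 37238 \left(\frac{3411}{\left(781 + 76\right) + 21118} + 2432\right) = - 37238 \left(\frac{3411}{857 + 21118} + 2432\right) = - 37238 \left(\frac{3411}{21975} + 2432\right) = - 37238 \left(3411 \cdot \frac{1}{21975} + 2432\right) = - 37238 \left(\frac{1137}{7325} + 2432\right) = \left(-37238\right) \frac{17815537}{7325} = - \frac{663414966806}{7325}$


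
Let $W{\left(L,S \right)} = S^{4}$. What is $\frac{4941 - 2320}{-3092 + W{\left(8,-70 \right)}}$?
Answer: $\frac{2621}{24006908} \approx 0.00010918$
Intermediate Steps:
$\frac{4941 - 2320}{-3092 + W{\left(8,-70 \right)}} = \frac{4941 - 2320}{-3092 + \left(-70\right)^{4}} = \frac{2621}{-3092 + 24010000} = \frac{2621}{24006908}$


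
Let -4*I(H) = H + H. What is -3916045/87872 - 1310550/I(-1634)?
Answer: -118360058365/71791424 ≈ -1648.7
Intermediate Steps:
I(H) = -H/2 (I(H) = -(H + H)/4 = -H/2)
-3916045/87872 - 1310550/I(-1634) = -3916045/87872 - 1310550/((-½*(-1634))) = -3916045*1/87872 - 1310550/817 = -3916045/87872 - 1310550*1/817 = -3916045/87872 - 1310550/817 = -118360058365/71791424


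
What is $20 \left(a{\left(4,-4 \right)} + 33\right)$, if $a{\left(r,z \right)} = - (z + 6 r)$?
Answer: $260$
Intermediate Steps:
$a{\left(r,z \right)} = - z - 6 r$
$20 \left(a{\left(4,-4 \right)} + 33\right) = 20 \left(\left(\left(-1\right) \left(-4\right) - 24\right) + 33\right) = 20 \left(\left(4 - 24\right) + 33\right) = 20 \left(-20 + 33\right) = 20 \cdot 13 = 260$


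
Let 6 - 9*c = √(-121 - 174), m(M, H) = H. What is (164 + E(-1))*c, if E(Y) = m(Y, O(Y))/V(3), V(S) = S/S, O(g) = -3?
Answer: 322/3 - 161*I*√295/9 ≈ 107.33 - 307.25*I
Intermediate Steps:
V(S) = 1
E(Y) = -3 (E(Y) = -3/1 = -3*1 = -3)
c = ⅔ - I*√295/9 (c = ⅔ - √(-121 - 174)/9 = ⅔ - I*√295/9 ≈ 0.66667 - 1.9084*I)
(164 + E(-1))*c = (164 - 3)*(⅔ - I*√295/9) = 161*(⅔ - I*√295/9) = 322/3 - 161*I*√295/9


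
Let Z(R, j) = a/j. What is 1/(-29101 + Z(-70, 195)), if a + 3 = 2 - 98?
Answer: -65/1891598 ≈ -3.4362e-5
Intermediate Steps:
a = -99 (a = -3 + (2 - 98) = -3 - 96 = -99)
Z(R, j) = -99/j
1/(-29101 + Z(-70, 195)) = 1/(-29101 - 99/195) = 1/(-29101 - 99*1/195) = 1/(-29101 - 33/65) = 1/(-1891598/65) = -65/1891598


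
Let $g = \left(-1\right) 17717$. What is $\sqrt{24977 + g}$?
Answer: $22 \sqrt{15} \approx 85.206$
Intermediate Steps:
$g = -17717$
$\sqrt{24977 + g} = \sqrt{24977 - 17717} = \sqrt{7260} = 22 \sqrt{15}$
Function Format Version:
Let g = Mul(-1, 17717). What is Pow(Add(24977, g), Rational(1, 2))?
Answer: Mul(22, Pow(15, Rational(1, 2))) ≈ 85.206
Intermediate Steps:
g = -17717
Pow(Add(24977, g), Rational(1, 2)) = Pow(Add(24977, -17717), Rational(1, 2)) = Pow(7260, Rational(1, 2)) = Mul(22, Pow(15, Rational(1, 2)))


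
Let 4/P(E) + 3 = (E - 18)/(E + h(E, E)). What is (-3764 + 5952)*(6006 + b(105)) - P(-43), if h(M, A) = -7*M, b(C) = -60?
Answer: 10863224112/835 ≈ 1.3010e+7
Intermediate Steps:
P(E) = 4/(-3 - (-18 + E)/(6*E)) (P(E) = 4/(-3 + (E - 18)/(E - 7*E)) = 4/(-3 + (-18 + E)/((-6*E))) = 4/(-3 + (-18 + E)*(-1/(6*E))) = 4/(-3 - (-18 + E)/(6*E)))
(-3764 + 5952)*(6006 + b(105)) - P(-43) = (-3764 + 5952)*(6006 - 60) - 24*(-43)/(18 - 19*(-43)) = 2188*5946 - 24*(-43)/(18 + 817) = 13009848 - 24*(-43)/835 = 13009848 - 1*(-1032/835) = 13009848 + 1032/835 = 10863224112/835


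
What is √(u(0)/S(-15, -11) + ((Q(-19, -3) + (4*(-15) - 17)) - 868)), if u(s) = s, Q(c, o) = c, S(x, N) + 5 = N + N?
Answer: 2*I*√241 ≈ 31.048*I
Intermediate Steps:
S(x, N) = -5 + 2*N (S(x, N) = -5 + (N + N) = -5 + 2*N)
√(u(0)/S(-15, -11) + ((Q(-19, -3) + (4*(-15) - 17)) - 868)) = √(0/(-5 + 2*(-11)) + ((-19 + (4*(-15) - 17)) - 868)) = √(0/(-5 - 22) + ((-19 + (-60 - 17)) - 868)) = √(0/(-27) + ((-19 - 77) - 868)) = √(0*(-1/27) + (-96 - 868)) = √(0 - 964) = √(-964) = 2*I*√241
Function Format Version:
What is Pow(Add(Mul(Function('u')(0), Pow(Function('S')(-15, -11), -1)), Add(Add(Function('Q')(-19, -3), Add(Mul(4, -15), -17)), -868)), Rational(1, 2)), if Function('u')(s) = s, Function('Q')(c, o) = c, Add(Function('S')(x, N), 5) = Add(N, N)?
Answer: Mul(2, I, Pow(241, Rational(1, 2))) ≈ Mul(31.048, I)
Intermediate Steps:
Function('S')(x, N) = Add(-5, Mul(2, N)) (Function('S')(x, N) = Add(-5, Add(N, N)) = Add(-5, Mul(2, N)))
Pow(Add(Mul(Function('u')(0), Pow(Function('S')(-15, -11), -1)), Add(Add(Function('Q')(-19, -3), Add(Mul(4, -15), -17)), -868)), Rational(1, 2)) = Pow(Add(Mul(0, Pow(Add(-5, Mul(2, -11)), -1)), Add(Add(-19, Add(Mul(4, -15), -17)), -868)), Rational(1, 2)) = Pow(Add(Mul(0, Pow(Add(-5, -22), -1)), Add(Add(-19, Add(-60, -17)), -868)), Rational(1, 2)) = Pow(Add(Mul(0, Pow(-27, -1)), Add(Add(-19, -77), -868)), Rational(1, 2)) = Pow(Add(Mul(0, Rational(-1, 27)), Add(-96, -868)), Rational(1, 2)) = Pow(Add(0, -964), Rational(1, 2)) = Pow(-964, Rational(1, 2)) = Mul(2, I, Pow(241, Rational(1, 2)))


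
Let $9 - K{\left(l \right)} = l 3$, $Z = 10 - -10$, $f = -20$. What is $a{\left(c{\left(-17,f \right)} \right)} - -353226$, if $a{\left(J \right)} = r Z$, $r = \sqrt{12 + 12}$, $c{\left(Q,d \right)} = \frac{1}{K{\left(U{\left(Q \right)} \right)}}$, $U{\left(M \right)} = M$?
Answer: $353226 + 40 \sqrt{6} \approx 3.5332 \cdot 10^{5}$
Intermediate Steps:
$Z = 20$ ($Z = 10 + 10 = 20$)
$K{\left(l \right)} = 9 - 3 l$ ($K{\left(l \right)} = 9 - l 3 = 9 - 3 l$)
$c{\left(Q,d \right)} = \frac{1}{9 - 3 Q}$
$r = 2 \sqrt{6}$ ($r = \sqrt{24} = 2 \sqrt{6} \approx 4.899$)
$a{\left(J \right)} = 40 \sqrt{6}$ ($a{\left(J \right)} = 2 \sqrt{6} \cdot 20 = 40 \sqrt{6}$)
$a{\left(c{\left(-17,f \right)} \right)} - -353226 = 40 \sqrt{6} - -353226 = 40 \sqrt{6} + 353226 = 353226 + 40 \sqrt{6}$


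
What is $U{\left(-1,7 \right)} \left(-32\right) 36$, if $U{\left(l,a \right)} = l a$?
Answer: $8064$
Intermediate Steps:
$U{\left(l,a \right)} = a l$
$U{\left(-1,7 \right)} \left(-32\right) 36 = 7 \left(-1\right) \left(-32\right) 36 = \left(-7\right) \left(-32\right) 36 = 224 \cdot 36 = 8064$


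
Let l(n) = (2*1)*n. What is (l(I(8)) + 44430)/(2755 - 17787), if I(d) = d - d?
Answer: -22215/7516 ≈ -2.9557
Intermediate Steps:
I(d) = 0
l(n) = 2*n
(l(I(8)) + 44430)/(2755 - 17787) = (2*0 + 44430)/(2755 - 17787) = (0 + 44430)/(-15032) = 44430*(-1/15032) = -22215/7516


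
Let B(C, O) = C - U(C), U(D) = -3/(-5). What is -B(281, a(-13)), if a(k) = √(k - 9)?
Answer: -1402/5 ≈ -280.40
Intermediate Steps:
U(D) = ⅗ (U(D) = -3*(-⅕) = ⅗)
a(k) = √(-9 + k)
B(C, O) = -⅗ + C (B(C, O) = C - 1*⅗ = C - ⅗ = -⅗ + C)
-B(281, a(-13)) = -(-⅗ + 281) = -1*1402/5 = -1402/5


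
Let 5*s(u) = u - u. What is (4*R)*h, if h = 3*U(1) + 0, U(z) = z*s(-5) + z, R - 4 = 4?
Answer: 96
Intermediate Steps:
s(u) = 0 (s(u) = (u - u)/5 = (⅕)*0 = 0)
R = 8 (R = 4 + 4 = 8)
U(z) = z (U(z) = z*0 + z = 0 + z = z)
h = 3 (h = 3*1 + 0 = 3 + 0 = 3)
(4*R)*h = (4*8)*3 = 32*3 = 96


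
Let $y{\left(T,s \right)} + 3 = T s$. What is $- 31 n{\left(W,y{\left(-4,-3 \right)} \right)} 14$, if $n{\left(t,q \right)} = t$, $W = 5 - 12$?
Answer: $3038$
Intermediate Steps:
$W = -7$ ($W = 5 - 12 = -7$)
$y{\left(T,s \right)} = -3 + T s$
$- 31 n{\left(W,y{\left(-4,-3 \right)} \right)} 14 = \left(-31\right) \left(-7\right) 14 = 217 \cdot 14 = 3038$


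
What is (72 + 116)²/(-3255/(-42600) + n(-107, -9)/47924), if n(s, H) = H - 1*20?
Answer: 1202616357760/2579287 ≈ 4.6626e+5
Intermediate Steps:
n(s, H) = -20 + H (n(s, H) = H - 20 = -20 + H)
(72 + 116)²/(-3255/(-42600) + n(-107, -9)/47924) = (72 + 116)²/(-3255/(-42600) + (-20 - 9)/47924) = 188²/(-3255*(-1/42600) - 29*1/47924) = 35344/(217/2840 - 29/47924) = 35344/(2579287/34026040) = 35344*(34026040/2579287) = 1202616357760/2579287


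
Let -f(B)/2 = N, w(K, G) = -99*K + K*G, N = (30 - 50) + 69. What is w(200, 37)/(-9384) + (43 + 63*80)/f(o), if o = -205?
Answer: -5810459/114954 ≈ -50.546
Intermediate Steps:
N = 49 (N = -20 + 69 = 49)
w(K, G) = -99*K + G*K
f(B) = -98 (f(B) = -2*49 = -98)
w(200, 37)/(-9384) + (43 + 63*80)/f(o) = (200*(-99 + 37))/(-9384) + (43 + 63*80)/(-98) = (200*(-62))*(-1/9384) + (43 + 5040)*(-1/98) = -12400*(-1/9384) + 5083*(-1/98) = 1550/1173 - 5083/98 = -5810459/114954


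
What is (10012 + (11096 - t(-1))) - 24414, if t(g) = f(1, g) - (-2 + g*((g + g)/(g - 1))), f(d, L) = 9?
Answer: -3318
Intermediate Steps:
t(g) = 11 - 2*g²/(-1 + g) (t(g) = 9 - (-2 + g*((g + g)/(g - 1))) = 9 - (-2 + g*((2*g)/(-1 + g))) = 9 - (-2 + g*(2*g/(-1 + g))) = 9 - (-2 + 2*g²/(-1 + g)) = 9 + (2 - 2*g²/(-1 + g)) = 11 - 2*g²/(-1 + g))
(10012 + (11096 - t(-1))) - 24414 = (10012 + (11096 - (-11 - 2*(-1)² + 11*(-1))/(-1 - 1))) - 24414 = (10012 + (11096 - (-11 - 2*1 - 11)/(-2))) - 24414 = (10012 + (11096 - (-1)*(-11 - 2 - 11)/2)) - 24414 = (10012 + (11096 - (-1)*(-24)/2)) - 24414 = (10012 + (11096 - 1*12)) - 24414 = (10012 + (11096 - 12)) - 24414 = (10012 + 11084) - 24414 = 21096 - 24414 = -3318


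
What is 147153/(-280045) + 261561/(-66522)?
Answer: -27679254037/6209717830 ≈ -4.4574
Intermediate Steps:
147153/(-280045) + 261561/(-66522) = 147153*(-1/280045) + 261561*(-1/66522) = -147153/280045 - 87187/22174 = -27679254037/6209717830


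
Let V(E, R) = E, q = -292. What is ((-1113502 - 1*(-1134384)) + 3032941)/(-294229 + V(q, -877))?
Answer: -3053823/294521 ≈ -10.369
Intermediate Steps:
((-1113502 - 1*(-1134384)) + 3032941)/(-294229 + V(q, -877)) = ((-1113502 - 1*(-1134384)) + 3032941)/(-294229 - 292) = ((-1113502 + 1134384) + 3032941)/(-294521) = (20882 + 3032941)*(-1/294521) = 3053823*(-1/294521) = -3053823/294521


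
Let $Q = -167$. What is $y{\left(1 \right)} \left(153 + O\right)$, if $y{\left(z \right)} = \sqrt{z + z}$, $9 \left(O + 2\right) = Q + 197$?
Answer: $\frac{463 \sqrt{2}}{3} \approx 218.26$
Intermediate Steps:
$O = \frac{4}{3}$ ($O = -2 + \frac{-167 + 197}{9} = -2 + \frac{1}{9} \cdot 30 = -2 + \frac{10}{3} = \frac{4}{3} \approx 1.3333$)
$y{\left(z \right)} = \sqrt{2} \sqrt{z}$ ($y{\left(z \right)} = \sqrt{2 z} = \sqrt{2} \sqrt{z}$)
$y{\left(1 \right)} \left(153 + O\right) = \sqrt{2} \sqrt{1} \left(153 + \frac{4}{3}\right) = \sqrt{2} \cdot 1 \cdot \frac{463}{3} = \sqrt{2} \cdot \frac{463}{3} = \frac{463 \sqrt{2}}{3}$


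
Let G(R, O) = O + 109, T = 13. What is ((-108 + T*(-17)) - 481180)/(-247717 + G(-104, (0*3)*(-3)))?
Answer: 53501/27512 ≈ 1.9446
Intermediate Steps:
G(R, O) = 109 + O
((-108 + T*(-17)) - 481180)/(-247717 + G(-104, (0*3)*(-3))) = ((-108 + 13*(-17)) - 481180)/(-247717 + (109 + (0*3)*(-3))) = ((-108 - 221) - 481180)/(-247717 + (109 + 0*(-3))) = (-329 - 481180)/(-247717 + (109 + 0)) = -481509/(-247717 + 109) = -481509/(-247608) = -481509*(-1/247608) = 53501/27512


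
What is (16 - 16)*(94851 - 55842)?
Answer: 0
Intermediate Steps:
(16 - 16)*(94851 - 55842) = 0*39009 = 0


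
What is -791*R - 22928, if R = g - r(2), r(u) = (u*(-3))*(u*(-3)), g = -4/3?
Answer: 19808/3 ≈ 6602.7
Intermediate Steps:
g = -4/3 (g = -4*⅓ = -4/3 ≈ -1.3333)
r(u) = 9*u² (r(u) = (-3*u)*(-3*u) = 9*u²)
R = -112/3 (R = -4/3 - 9*2² = -4/3 - 9*4 = -4/3 - 1*36 = -4/3 - 36 = -112/3 ≈ -37.333)
-791*R - 22928 = -791*(-112/3) - 22928 = 88592/3 - 22928 = 19808/3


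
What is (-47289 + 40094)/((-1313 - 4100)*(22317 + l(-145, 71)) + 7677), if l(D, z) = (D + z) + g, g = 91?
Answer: 1439/24177253 ≈ 5.9519e-5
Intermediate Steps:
l(D, z) = 91 + D + z (l(D, z) = (D + z) + 91 = 91 + D + z)
(-47289 + 40094)/((-1313 - 4100)*(22317 + l(-145, 71)) + 7677) = (-47289 + 40094)/((-1313 - 4100)*(22317 + (91 - 145 + 71)) + 7677) = -7195/(-5413*(22317 + 17) + 7677) = -7195/(-5413*22334 + 7677) = -7195/(-120893942 + 7677) = -7195/(-120886265) = -7195*(-1/120886265) = 1439/24177253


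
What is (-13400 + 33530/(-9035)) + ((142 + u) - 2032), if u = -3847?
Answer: -34587265/1807 ≈ -19141.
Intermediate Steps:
(-13400 + 33530/(-9035)) + ((142 + u) - 2032) = (-13400 + 33530/(-9035)) + ((142 - 3847) - 2032) = (-13400 + 33530*(-1/9035)) + (-3705 - 2032) = (-13400 - 6706/1807) - 5737 = -24220506/1807 - 5737 = -34587265/1807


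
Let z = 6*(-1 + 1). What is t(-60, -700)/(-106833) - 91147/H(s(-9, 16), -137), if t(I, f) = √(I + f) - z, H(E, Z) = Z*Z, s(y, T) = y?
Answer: -91147/18769 - 2*I*√190/106833 ≈ -4.8563 - 0.00025805*I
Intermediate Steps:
H(E, Z) = Z²
z = 0 (z = 6*0 = 0)
t(I, f) = √(I + f) (t(I, f) = √(I + f) - 1*0 = √(I + f) + 0 = √(I + f))
t(-60, -700)/(-106833) - 91147/H(s(-9, 16), -137) = √(-60 - 700)/(-106833) - 91147/((-137)²) = √(-760)*(-1/106833) - 91147/18769 = (2*I*√190)*(-1/106833) - 91147*1/18769 = -2*I*√190/106833 - 91147/18769 = -91147/18769 - 2*I*√190/106833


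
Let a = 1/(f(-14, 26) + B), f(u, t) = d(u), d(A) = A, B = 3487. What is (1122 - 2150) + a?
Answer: -3570243/3473 ≈ -1028.0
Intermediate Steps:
f(u, t) = u
a = 1/3473 (a = 1/(-14 + 3487) = 1/3473 ≈ 0.00028794)
(1122 - 2150) + a = (1122 - 2150) + 1/3473 = -1028 + 1/3473 = -3570243/3473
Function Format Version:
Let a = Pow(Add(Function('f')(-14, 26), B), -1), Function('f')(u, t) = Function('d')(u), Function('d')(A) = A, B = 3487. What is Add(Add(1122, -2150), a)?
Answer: Rational(-3570243, 3473) ≈ -1028.0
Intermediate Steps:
Function('f')(u, t) = u
a = Rational(1, 3473) (a = Pow(Add(-14, 3487), -1) = Pow(3473, -1) = Rational(1, 3473) ≈ 0.00028794)
Add(Add(1122, -2150), a) = Add(Add(1122, -2150), Rational(1, 3473)) = Add(-1028, Rational(1, 3473)) = Rational(-3570243, 3473)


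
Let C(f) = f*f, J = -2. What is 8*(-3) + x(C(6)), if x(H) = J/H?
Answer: -433/18 ≈ -24.056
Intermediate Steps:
C(f) = f²
x(H) = -2/H
8*(-3) + x(C(6)) = 8*(-3) - 2/(6²) = -24 - 2/36 = -24 - 2*1/36 = -24 - 1/18 = -433/18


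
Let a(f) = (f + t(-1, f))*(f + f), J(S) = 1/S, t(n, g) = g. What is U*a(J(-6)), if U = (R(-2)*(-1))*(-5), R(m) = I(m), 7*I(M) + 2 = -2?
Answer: -20/63 ≈ -0.31746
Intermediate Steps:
J(S) = 1/S
I(M) = -4/7 (I(M) = -2/7 + (⅐)*(-2) = -2/7 - 2/7 = -4/7)
R(m) = -4/7
U = -20/7 (U = -4/7*(-1)*(-5) = (4/7)*(-5) = -20/7 ≈ -2.8571)
a(f) = 4*f² (a(f) = (f + f)*(f + f) = (2*f)*(2*f) = 4*f²)
U*a(J(-6)) = -80*(1/(-6))²/7 = -80*(-⅙)²/7 = -80/(7*36) = -20/7*⅑ = -20/63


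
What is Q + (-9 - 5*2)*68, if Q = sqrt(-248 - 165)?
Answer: -1292 + I*sqrt(413) ≈ -1292.0 + 20.322*I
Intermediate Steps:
Q = I*sqrt(413) (Q = sqrt(-413) = I*sqrt(413) ≈ 20.322*I)
Q + (-9 - 5*2)*68 = I*sqrt(413) + (-9 - 5*2)*68 = I*sqrt(413) + (-9 - 10)*68 = I*sqrt(413) - 19*68 = I*sqrt(413) - 1292 = -1292 + I*sqrt(413)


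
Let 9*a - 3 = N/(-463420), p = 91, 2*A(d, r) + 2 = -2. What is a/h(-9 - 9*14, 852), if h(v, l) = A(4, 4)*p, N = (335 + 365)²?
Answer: -45013/37954098 ≈ -0.0011860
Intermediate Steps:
A(d, r) = -2 (A(d, r) = -1 + (½)*(-2) = -1 - 1 = -2)
N = 490000 (N = 700² = 490000)
h(v, l) = -182 (h(v, l) = -2*91 = -182)
a = 45013/208539 (a = ⅓ + (490000/(-463420))/9 = ⅓ + (490000*(-1/463420))/9 = ⅓ + (⅑)*(-24500/23171) = ⅓ - 24500/208539 = 45013/208539 ≈ 0.21585)
a/h(-9 - 9*14, 852) = (45013/208539)/(-182) = (45013/208539)*(-1/182) = -45013/37954098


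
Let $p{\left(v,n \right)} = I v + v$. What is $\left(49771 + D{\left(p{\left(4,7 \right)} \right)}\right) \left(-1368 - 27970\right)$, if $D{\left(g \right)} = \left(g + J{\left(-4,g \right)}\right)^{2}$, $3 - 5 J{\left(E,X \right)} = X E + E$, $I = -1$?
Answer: $- \frac{36505977512}{25} \approx -1.4602 \cdot 10^{9}$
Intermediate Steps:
$p{\left(v,n \right)} = 0$ ($p{\left(v,n \right)} = - v + v = 0$)
$J{\left(E,X \right)} = \frac{3}{5} - \frac{E}{5} - \frac{E X}{5}$ ($J{\left(E,X \right)} = \frac{3}{5} - \frac{X E + E}{5} = \frac{3}{5} - \frac{E X + E}{5} = \frac{3}{5} - \frac{E + E X}{5} = \frac{3}{5} - \left(\frac{E}{5} + \frac{E X}{5}\right) = \frac{3}{5} - \frac{E}{5} - \frac{E X}{5}$)
$D{\left(g \right)} = \left(\frac{7}{5} + \frac{9 g}{5}\right)^{2}$ ($D{\left(g \right)} = \left(g - \left(- \frac{7}{5} - \frac{4 g}{5}\right)\right)^{2} = \left(g + \left(\frac{3}{5} + \frac{4}{5} + \frac{4 g}{5}\right)\right)^{2} = \left(g + \left(\frac{7}{5} + \frac{4 g}{5}\right)\right)^{2} = \left(\frac{7}{5} + \frac{9 g}{5}\right)^{2}$)
$\left(49771 + D{\left(p{\left(4,7 \right)} \right)}\right) \left(-1368 - 27970\right) = \left(49771 + \frac{\left(7 + 9 \cdot 0\right)^{2}}{25}\right) \left(-1368 - 27970\right) = \left(49771 + \frac{\left(7 + 0\right)^{2}}{25}\right) \left(-29338\right) = \left(49771 + \frac{7^{2}}{25}\right) \left(-29338\right) = \left(49771 + \frac{1}{25} \cdot 49\right) \left(-29338\right) = \left(49771 + \frac{49}{25}\right) \left(-29338\right) = \frac{1244324}{25} \left(-29338\right) = - \frac{36505977512}{25}$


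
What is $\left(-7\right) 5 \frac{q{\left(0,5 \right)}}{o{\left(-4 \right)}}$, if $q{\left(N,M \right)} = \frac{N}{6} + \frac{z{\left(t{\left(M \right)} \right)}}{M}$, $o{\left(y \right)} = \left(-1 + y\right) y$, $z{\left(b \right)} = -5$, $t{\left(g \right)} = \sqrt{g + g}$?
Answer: $\frac{7}{4} \approx 1.75$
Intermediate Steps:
$t{\left(g \right)} = \sqrt{2} \sqrt{g}$ ($t{\left(g \right)} = \sqrt{2 g} = \sqrt{2} \sqrt{g}$)
$o{\left(y \right)} = y \left(-1 + y\right)$
$q{\left(N,M \right)} = - \frac{5}{M} + \frac{N}{6}$ ($q{\left(N,M \right)} = \frac{N}{6} - \frac{5}{M} = - \frac{5}{M} + \frac{N}{6}$)
$\left(-7\right) 5 \frac{q{\left(0,5 \right)}}{o{\left(-4 \right)}} = \left(-7\right) 5 \frac{- \frac{5}{5} + \frac{1}{6} \cdot 0}{\left(-4\right) \left(-1 - 4\right)} = - 35 \frac{\left(-5\right) \frac{1}{5} + 0}{\left(-4\right) \left(-5\right)} = - 35 \frac{-1 + 0}{20} = - 35 \left(\left(-1\right) \frac{1}{20}\right) = \left(-35\right) \left(- \frac{1}{20}\right) = \frac{7}{4}$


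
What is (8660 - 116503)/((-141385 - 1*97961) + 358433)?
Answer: -107843/119087 ≈ -0.90558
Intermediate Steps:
(8660 - 116503)/((-141385 - 1*97961) + 358433) = -107843/((-141385 - 97961) + 358433) = -107843/(-239346 + 358433) = -107843/119087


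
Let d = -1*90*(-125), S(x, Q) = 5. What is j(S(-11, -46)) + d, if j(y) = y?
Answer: 11255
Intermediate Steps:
d = 11250 (d = -90*(-125) = 11250)
j(S(-11, -46)) + d = 5 + 11250 = 11255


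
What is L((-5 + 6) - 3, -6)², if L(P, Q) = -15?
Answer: 225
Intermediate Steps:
L((-5 + 6) - 3, -6)² = (-15)² = 225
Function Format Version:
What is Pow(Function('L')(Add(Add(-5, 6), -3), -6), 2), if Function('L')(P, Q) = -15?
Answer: 225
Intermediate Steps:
Pow(Function('L')(Add(Add(-5, 6), -3), -6), 2) = Pow(-15, 2) = 225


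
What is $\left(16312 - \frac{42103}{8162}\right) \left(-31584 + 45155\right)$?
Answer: $\frac{1806251800811}{8162} \approx 2.213 \cdot 10^{8}$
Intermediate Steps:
$\left(16312 - \frac{42103}{8162}\right) \left(-31584 + 45155\right) = \left(16312 - \frac{42103}{8162}\right) 13571 = \frac{133096441}{8162} \cdot 13571 = \frac{1806251800811}{8162}$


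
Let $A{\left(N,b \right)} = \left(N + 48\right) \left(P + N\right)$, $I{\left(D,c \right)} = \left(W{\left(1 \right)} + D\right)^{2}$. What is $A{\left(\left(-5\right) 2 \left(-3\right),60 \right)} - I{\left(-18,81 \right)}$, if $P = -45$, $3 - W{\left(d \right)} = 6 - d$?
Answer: $-1570$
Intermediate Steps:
$W{\left(d \right)} = -3 + d$ ($W{\left(d \right)} = 3 - \left(6 - d\right) = 3 + \left(-6 + d\right) = -3 + d$)
$I{\left(D,c \right)} = \left(-2 + D\right)^{2}$ ($I{\left(D,c \right)} = \left(\left(-3 + 1\right) + D\right)^{2} = \left(-2 + D\right)^{2}$)
$A{\left(N,b \right)} = \left(-45 + N\right) \left(48 + N\right)$ ($A{\left(N,b \right)} = \left(N + 48\right) \left(-45 + N\right) = \left(48 + N\right) \left(-45 + N\right) = \left(-45 + N\right) \left(48 + N\right)$)
$A{\left(\left(-5\right) 2 \left(-3\right),60 \right)} - I{\left(-18,81 \right)} = \left(-2160 + \left(\left(-5\right) 2 \left(-3\right)\right)^{2} + 3 \left(-5\right) 2 \left(-3\right)\right) - \left(-2 - 18\right)^{2} = \left(-2160 + \left(\left(-10\right) \left(-3\right)\right)^{2} + 3 \left(\left(-10\right) \left(-3\right)\right)\right) - \left(-20\right)^{2} = \left(-2160 + 30^{2} + 3 \cdot 30\right) - 400 = \left(-2160 + 900 + 90\right) - 400 = -1170 - 400 = -1570$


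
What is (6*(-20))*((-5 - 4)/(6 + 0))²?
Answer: -270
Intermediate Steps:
(6*(-20))*((-5 - 4)/(6 + 0))² = -120*(-9/6)² = -120*(-9*⅙)² = -120*(-3/2)² = -120*9/4 = -270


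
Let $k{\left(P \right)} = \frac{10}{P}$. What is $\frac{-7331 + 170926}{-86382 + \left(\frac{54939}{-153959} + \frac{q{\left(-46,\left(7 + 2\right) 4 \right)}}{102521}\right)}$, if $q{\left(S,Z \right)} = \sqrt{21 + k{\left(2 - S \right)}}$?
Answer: $- \frac{84497166833051814055060004135640}{44616671765580365082410098952107} - \frac{795102316198883389190 \sqrt{3054}}{44616671765580365082410098952107} \approx -1.8938$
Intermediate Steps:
$q{\left(S,Z \right)} = \sqrt{21 + \frac{10}{2 - S}}$
$\frac{-7331 + 170926}{-86382 + \left(\frac{54939}{-153959} + \frac{q{\left(-46,\left(7 + 2\right) 4 \right)}}{102521}\right)} = \frac{-7331 + 170926}{-86382 + \left(\frac{54939}{-153959} + \frac{\sqrt{\frac{-52 + 21 \left(-46\right)}{-2 - 46}}}{102521}\right)} = \frac{163595}{-86382 + \left(54939 \left(- \frac{1}{153959}\right) + \sqrt{\frac{-52 - 966}{-48}} \cdot \frac{1}{102521}\right)} = \frac{163595}{-86382 - \left(\frac{54939}{153959} - \sqrt{\left(- \frac{1}{48}\right) \left(-1018\right)} \frac{1}{102521}\right)} = \frac{163595}{-86382 - \left(\frac{54939}{153959} - \sqrt{\frac{509}{24}} \cdot \frac{1}{102521}\right)} = \frac{163595}{-86382 - \left(\frac{54939}{153959} - \frac{\sqrt{3054}}{12} \cdot \frac{1}{102521}\right)} = \frac{163595}{-86382 - \left(\frac{54939}{153959} - \frac{\sqrt{3054}}{1230252}\right)} = \frac{163595}{- \frac{13299341277}{153959} + \frac{\sqrt{3054}}{1230252}}$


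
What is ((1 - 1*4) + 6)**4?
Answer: 81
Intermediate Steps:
((1 - 1*4) + 6)**4 = ((1 - 4) + 6)**4 = (-3 + 6)**4 = 3**4 = 81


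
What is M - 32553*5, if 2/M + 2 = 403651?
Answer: -65699929483/403649 ≈ -1.6277e+5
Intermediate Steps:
M = 2/403649 (M = 2/(-2 + 403651) = 2/403649 ≈ 4.9548e-6)
M - 32553*5 = 2/403649 - 32553*5 = 2/403649 - 162765 = -65699929483/403649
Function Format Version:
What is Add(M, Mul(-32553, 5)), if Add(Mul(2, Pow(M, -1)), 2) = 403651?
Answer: Rational(-65699929483, 403649) ≈ -1.6277e+5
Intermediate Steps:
M = Rational(2, 403649) (M = Mul(2, Pow(Add(-2, 403651), -1)) = Mul(2, Pow(403649, -1)) = Mul(2, Rational(1, 403649)) = Rational(2, 403649) ≈ 4.9548e-6)
Add(M, Mul(-32553, 5)) = Add(Rational(2, 403649), Mul(-32553, 5)) = Add(Rational(2, 403649), -162765) = Rational(-65699929483, 403649)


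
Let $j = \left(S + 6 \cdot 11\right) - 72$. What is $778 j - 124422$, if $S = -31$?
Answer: $-153208$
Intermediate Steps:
$j = -37$ ($j = \left(-31 + 6 \cdot 11\right) - 72 = \left(-31 + 66\right) - 72 = 35 - 72 = -37$)
$778 j - 124422 = 778 \left(-37\right) - 124422 = -28786 - 124422 = -153208$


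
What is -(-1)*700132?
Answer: 700132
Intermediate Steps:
-(-1)*700132 = -1*(-700132) = 700132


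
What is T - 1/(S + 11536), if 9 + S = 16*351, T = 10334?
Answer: 177155761/17143 ≈ 10334.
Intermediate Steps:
S = 5607 (S = -9 + 16*351 = -9 + 5616 = 5607)
T - 1/(S + 11536) = 10334 - 1/(5607 + 11536) = 10334 - 1/17143 = 177155761/17143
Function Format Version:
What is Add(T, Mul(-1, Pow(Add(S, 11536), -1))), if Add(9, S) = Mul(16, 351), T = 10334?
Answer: Rational(177155761, 17143) ≈ 10334.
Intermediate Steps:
S = 5607 (S = Add(-9, Mul(16, 351)) = Add(-9, 5616) = 5607)
Add(T, Mul(-1, Pow(Add(S, 11536), -1))) = Add(10334, Mul(-1, Pow(Add(5607, 11536), -1))) = Add(10334, Mul(-1, Pow(17143, -1))) = Add(10334, Mul(-1, Rational(1, 17143))) = Add(10334, Rational(-1, 17143)) = Rational(177155761, 17143)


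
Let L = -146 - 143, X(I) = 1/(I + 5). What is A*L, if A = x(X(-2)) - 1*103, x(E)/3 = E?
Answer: 29478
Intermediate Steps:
X(I) = 1/(5 + I)
L = -289
x(E) = 3*E
A = -102 (A = 3/(5 - 2) - 1*103 = 3/3 - 103 = 3*(⅓) - 103 = 1 - 103 = -102)
A*L = -102*(-289) = 29478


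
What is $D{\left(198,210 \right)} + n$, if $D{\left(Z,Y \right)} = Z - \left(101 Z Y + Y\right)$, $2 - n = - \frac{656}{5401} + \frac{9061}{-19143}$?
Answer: $- \frac{434201188653101}{103391343} \approx -4.1996 \cdot 10^{6}$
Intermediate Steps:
$n = \frac{268278955}{103391343}$ ($n = 2 - \left(- \frac{656}{5401} + \frac{9061}{-19143}\right) = 2 - \left(\left(-656\right) \frac{1}{5401} + 9061 \left(- \frac{1}{19143}\right)\right) = 2 - \left(- \frac{656}{5401} - \frac{9061}{19143}\right) = 2 - - \frac{61496269}{103391343} = 2 + \frac{61496269}{103391343} = \frac{268278955}{103391343} \approx 2.5948$)
$D{\left(Z,Y \right)} = Z - Y - 101 Y Z$ ($D{\left(Z,Y \right)} = Z - \left(101 Y Z + Y\right) = Z - \left(Y + 101 Y Z\right) = Z - Y - 101 Y Z$)
$D{\left(198,210 \right)} + n = \left(198 - 210 - 21210 \cdot 198\right) + \frac{268278955}{103391343} = \left(198 - 210 - 4199580\right) + \frac{268278955}{103391343} = -4199592 + \frac{268278955}{103391343} = - \frac{434201188653101}{103391343}$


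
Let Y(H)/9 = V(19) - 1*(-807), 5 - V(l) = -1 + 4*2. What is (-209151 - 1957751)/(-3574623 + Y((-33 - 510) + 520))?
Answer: 1083451/1783689 ≈ 0.60742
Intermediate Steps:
V(l) = -2 (V(l) = 5 - (-1 + 4*2) = 5 - (-1 + 8) = 5 - 1*7 = 5 - 7 = -2)
Y(H) = 7245 (Y(H) = 9*(-2 - 1*(-807)) = 9*(-2 + 807) = 9*805 = 7245)
(-209151 - 1957751)/(-3574623 + Y((-33 - 510) + 520)) = (-209151 - 1957751)/(-3574623 + 7245) = -2166902/(-3567378) = -2166902*(-1/3567378) = 1083451/1783689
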